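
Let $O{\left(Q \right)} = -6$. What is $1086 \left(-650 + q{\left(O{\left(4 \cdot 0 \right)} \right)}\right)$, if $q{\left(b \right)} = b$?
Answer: $-712416$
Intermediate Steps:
$1086 \left(-650 + q{\left(O{\left(4 \cdot 0 \right)} \right)}\right) = 1086 \left(-650 - 6\right) = 1086 \left(-656\right) = -712416$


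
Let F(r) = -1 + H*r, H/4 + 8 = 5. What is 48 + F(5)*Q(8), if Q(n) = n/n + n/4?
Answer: -135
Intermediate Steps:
H = -12 (H = -32 + 4*5 = -32 + 20 = -12)
Q(n) = 1 + n/4 (Q(n) = 1 + n*(¼) = 1 + n/4)
F(r) = -1 - 12*r
48 + F(5)*Q(8) = 48 + (-1 - 12*5)*(1 + (¼)*8) = 48 + (-1 - 60)*(1 + 2) = 48 - 61*3 = 48 - 183 = -135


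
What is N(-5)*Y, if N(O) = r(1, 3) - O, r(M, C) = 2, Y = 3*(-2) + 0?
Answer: -42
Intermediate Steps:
Y = -6 (Y = -6 + 0 = -6)
N(O) = 2 - O
N(-5)*Y = (2 - 1*(-5))*(-6) = (2 + 5)*(-6) = 7*(-6) = -42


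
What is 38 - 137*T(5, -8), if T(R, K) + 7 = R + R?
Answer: -373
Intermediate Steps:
T(R, K) = -7 + 2*R (T(R, K) = -7 + (R + R) = -7 + 2*R)
38 - 137*T(5, -8) = 38 - 137*(-7 + 2*5) = 38 - 137*(-7 + 10) = 38 - 137*3 = 38 - 411 = -373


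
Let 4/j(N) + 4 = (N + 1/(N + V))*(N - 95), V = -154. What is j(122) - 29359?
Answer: -3090122699/105253 ≈ -29359.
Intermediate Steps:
j(N) = 4/(-4 + (-95 + N)*(N + 1/(-154 + N))) (j(N) = 4/(-4 + (N + 1/(N - 154))*(N - 95)) = 4/(-4 + (N + 1/(-154 + N))*(-95 + N)) = 4/(-4 + (-95 + N)*(N + 1/(-154 + N))))
j(122) - 29359 = 4*(154 - 1*122)/(-521 - 1*122³ - 14627*122 + 249*122²) - 29359 = 4*(154 - 122)/(-521 - 1*1815848 - 1784494 + 249*14884) - 29359 = 4*32/(-521 - 1815848 - 1784494 + 3706116) - 29359 = 4*32/105253 - 29359 = 4*(1/105253)*32 - 29359 = 128/105253 - 29359 = -3090122699/105253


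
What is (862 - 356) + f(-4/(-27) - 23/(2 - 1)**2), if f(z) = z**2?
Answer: 749563/729 ≈ 1028.2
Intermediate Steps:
(862 - 356) + f(-4/(-27) - 23/(2 - 1)**2) = (862 - 356) + (-4/(-27) - 23/(2 - 1)**2)**2 = 506 + (-4*(-1/27) - 23/(1**2))**2 = 506 + (4/27 - 23/1)**2 = 506 + (4/27 - 23*1)**2 = 506 + (4/27 - 23)**2 = 506 + (-617/27)**2 = 506 + 380689/729 = 749563/729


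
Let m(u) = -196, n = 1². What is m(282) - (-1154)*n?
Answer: 958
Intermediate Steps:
n = 1
m(282) - (-1154)*n = -196 - (-1154) = -196 - 1*(-1154) = -196 + 1154 = 958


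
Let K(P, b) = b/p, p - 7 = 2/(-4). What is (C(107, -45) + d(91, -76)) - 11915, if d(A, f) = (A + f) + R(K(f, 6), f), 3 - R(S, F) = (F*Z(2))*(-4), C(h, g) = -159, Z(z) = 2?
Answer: -12664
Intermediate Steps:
p = 13/2 (p = 7 + 2/(-4) = 7 + 2*(-¼) = 7 - ½ = 13/2 ≈ 6.5000)
K(P, b) = 2*b/13 (K(P, b) = b/(13/2) = b*(2/13) = 2*b/13)
R(S, F) = 3 + 8*F (R(S, F) = 3 - F*2*(-4) = 3 - 2*F*(-4) = 3 - (-8)*F = 3 + 8*F)
d(A, f) = 3 + A + 9*f (d(A, f) = (A + f) + (3 + 8*f) = 3 + A + 9*f)
(C(107, -45) + d(91, -76)) - 11915 = (-159 + (3 + 91 + 9*(-76))) - 11915 = (-159 + (3 + 91 - 684)) - 11915 = (-159 - 590) - 11915 = -749 - 11915 = -12664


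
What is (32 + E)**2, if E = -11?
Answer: 441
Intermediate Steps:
(32 + E)**2 = (32 - 11)**2 = 21**2 = 441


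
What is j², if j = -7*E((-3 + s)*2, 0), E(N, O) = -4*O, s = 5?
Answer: 0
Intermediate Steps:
j = 0 (j = -(-28)*0 = -7*0 = 0)
j² = 0² = 0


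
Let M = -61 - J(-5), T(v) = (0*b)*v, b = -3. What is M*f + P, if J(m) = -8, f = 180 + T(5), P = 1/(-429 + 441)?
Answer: -114479/12 ≈ -9539.9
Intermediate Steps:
P = 1/12 ≈ 0.083333
T(v) = 0 (T(v) = (0*(-3))*v = 0*v = 0)
f = 180 (f = 180 + 0 = 180)
M = -53 (M = -61 - 1*(-8) = -61 + 8 = -53)
M*f + P = -53*180 + 1/12 = -9540 + 1/12 = -114479/12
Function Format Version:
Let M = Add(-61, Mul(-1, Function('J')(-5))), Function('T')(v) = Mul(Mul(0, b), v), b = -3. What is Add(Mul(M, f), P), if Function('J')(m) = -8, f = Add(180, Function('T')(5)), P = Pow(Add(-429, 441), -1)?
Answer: Rational(-114479, 12) ≈ -9539.9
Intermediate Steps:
P = Rational(1, 12) (P = Pow(12, -1) = Rational(1, 12) ≈ 0.083333)
Function('T')(v) = 0 (Function('T')(v) = Mul(Mul(0, -3), v) = Mul(0, v) = 0)
f = 180 (f = Add(180, 0) = 180)
M = -53 (M = Add(-61, Mul(-1, -8)) = Add(-61, 8) = -53)
Add(Mul(M, f), P) = Add(Mul(-53, 180), Rational(1, 12)) = Add(-9540, Rational(1, 12)) = Rational(-114479, 12)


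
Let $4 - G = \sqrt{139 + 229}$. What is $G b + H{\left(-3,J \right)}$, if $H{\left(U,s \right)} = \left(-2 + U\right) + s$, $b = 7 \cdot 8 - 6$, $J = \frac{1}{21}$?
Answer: $\frac{4096}{21} - 200 \sqrt{23} \approx -764.12$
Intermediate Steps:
$J = \frac{1}{21} \approx 0.047619$
$b = 50$ ($b = 56 - 6 = 50$)
$G = 4 - 4 \sqrt{23}$ ($G = 4 - \sqrt{139 + 229} = 4 - \sqrt{368} = 4 - 4 \sqrt{23} \approx -15.183$)
$H{\left(U,s \right)} = -2 + U + s$
$G b + H{\left(-3,J \right)} = \left(4 - 4 \sqrt{23}\right) 50 - \frac{104}{21} = \left(200 - 200 \sqrt{23}\right) - \frac{104}{21} = \frac{4096}{21} - 200 \sqrt{23}$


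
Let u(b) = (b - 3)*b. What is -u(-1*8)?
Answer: -88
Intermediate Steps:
u(b) = b*(-3 + b) (u(b) = (-3 + b)*b = b*(-3 + b))
-u(-1*8) = -(-1*8)*(-3 - 1*8) = -(-8)*(-3 - 8) = -(-8)*(-11) = -1*88 = -88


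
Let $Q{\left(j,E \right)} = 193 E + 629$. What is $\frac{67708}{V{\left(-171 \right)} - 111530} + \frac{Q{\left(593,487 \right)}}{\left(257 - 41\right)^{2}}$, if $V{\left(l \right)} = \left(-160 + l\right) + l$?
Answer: $\frac{2153207}{1512432} \approx 1.4237$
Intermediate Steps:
$V{\left(l \right)} = -160 + 2 l$
$Q{\left(j,E \right)} = 629 + 193 E$
$\frac{67708}{V{\left(-171 \right)} - 111530} + \frac{Q{\left(593,487 \right)}}{\left(257 - 41\right)^{2}} = \frac{67708}{\left(-160 + 2 \left(-171\right)\right) - 111530} + \frac{629 + 193 \cdot 487}{\left(257 - 41\right)^{2}} = \frac{67708}{\left(-160 - 342\right) - 111530} + \frac{629 + 93991}{216^{2}} = \frac{67708}{-502 - 111530} + \frac{94620}{46656} = \frac{67708}{-112032} + 94620 \cdot \frac{1}{46656} = 67708 \left(- \frac{1}{112032}\right) + \frac{7885}{3888} = - \frac{16927}{28008} + \frac{7885}{3888} = \frac{2153207}{1512432}$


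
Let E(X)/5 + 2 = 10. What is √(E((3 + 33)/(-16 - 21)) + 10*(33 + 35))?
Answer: 12*√5 ≈ 26.833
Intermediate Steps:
E(X) = 40 (E(X) = -10 + 5*10 = -10 + 50 = 40)
√(E((3 + 33)/(-16 - 21)) + 10*(33 + 35)) = √(40 + 10*(33 + 35)) = √(40 + 10*68) = √(40 + 680) = √720 = 12*√5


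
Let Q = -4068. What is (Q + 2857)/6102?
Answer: -1211/6102 ≈ -0.19846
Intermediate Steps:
(Q + 2857)/6102 = (-4068 + 2857)/6102 = -1211*1/6102 = -1211/6102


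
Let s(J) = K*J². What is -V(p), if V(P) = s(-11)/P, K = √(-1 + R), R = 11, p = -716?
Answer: 121*√10/716 ≈ 0.53441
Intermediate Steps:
K = √10 (K = √(-1 + 11) = √10 ≈ 3.1623)
s(J) = √10*J²
V(P) = 121*√10/P (V(P) = (√10*(-11)²)/P = (√10*121)/P = (121*√10)/P = 121*√10/P)
-V(p) = -121*√10/(-716) = -121*√10*(-1)/716 = -(-121)*√10/716 = 121*√10/716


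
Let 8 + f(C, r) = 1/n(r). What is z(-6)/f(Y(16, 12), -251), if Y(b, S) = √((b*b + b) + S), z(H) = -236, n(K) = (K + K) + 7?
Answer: 116820/3961 ≈ 29.493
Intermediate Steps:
n(K) = 7 + 2*K (n(K) = 2*K + 7 = 7 + 2*K)
Y(b, S) = √(S + b + b²) (Y(b, S) = √((b² + b) + S) = √((b + b²) + S) = √(S + b + b²))
f(C, r) = -8 + 1/(7 + 2*r)
z(-6)/f(Y(16, 12), -251) = -236*(7 + 2*(-251))/(-55 - 16*(-251)) = -236*(7 - 502)/(-55 + 4016) = -236/(3961/(-495)) = -236/((-1/495*3961)) = -236/(-3961/495) = -236*(-495/3961) = 116820/3961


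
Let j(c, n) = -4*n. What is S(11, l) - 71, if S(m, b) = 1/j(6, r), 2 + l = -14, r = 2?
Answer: -569/8 ≈ -71.125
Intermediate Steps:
l = -16 (l = -2 - 14 = -16)
S(m, b) = -⅛ (S(m, b) = 1/(-4*2) = 1/(-8) = -⅛)
S(11, l) - 71 = -⅛ - 71 = -569/8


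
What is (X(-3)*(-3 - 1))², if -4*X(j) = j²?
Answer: 81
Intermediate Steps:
X(j) = -j²/4
(X(-3)*(-3 - 1))² = ((-¼*(-3)²)*(-3 - 1))² = (-¼*9*(-4))² = (-9/4*(-4))² = 9² = 81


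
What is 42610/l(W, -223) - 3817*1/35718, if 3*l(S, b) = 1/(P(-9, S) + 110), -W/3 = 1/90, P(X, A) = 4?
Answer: 520504837343/35718 ≈ 1.4573e+7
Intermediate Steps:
W = -1/30 (W = -3/90 = -3*1/90 = -1/30 ≈ -0.033333)
l(S, b) = 1/342 (l(S, b) = 1/(3*(4 + 110)) = (1/3)/114 = (1/3)*(1/114) = 1/342)
42610/l(W, -223) - 3817*1/35718 = 42610/(1/342) - 3817*1/35718 = 42610*342 - 3817*1/35718 = 14572620 - 3817/35718 = 520504837343/35718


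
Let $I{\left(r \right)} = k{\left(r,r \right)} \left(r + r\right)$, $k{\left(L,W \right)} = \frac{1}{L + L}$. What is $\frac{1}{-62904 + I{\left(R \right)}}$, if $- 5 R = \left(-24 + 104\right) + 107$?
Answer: $- \frac{1}{62903} \approx -1.5898 \cdot 10^{-5}$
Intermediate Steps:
$k{\left(L,W \right)} = \frac{1}{2 L}$
$R = - \frac{187}{5}$ ($R = - \frac{\left(-24 + 104\right) + 107}{5} = - \frac{80 + 107}{5} = \left(- \frac{1}{5}\right) 187 = - \frac{187}{5} \approx -37.4$)
$I{\left(r \right)} = 1$ ($I{\left(r \right)} = \frac{1}{2 r} \left(r + r\right) = \frac{1}{2 r} 2 r = 1$)
$\frac{1}{-62904 + I{\left(R \right)}} = \frac{1}{-62904 + 1} = \frac{1}{-62903} = - \frac{1}{62903}$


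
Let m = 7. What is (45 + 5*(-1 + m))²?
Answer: 5625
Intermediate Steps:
(45 + 5*(-1 + m))² = (45 + 5*(-1 + 7))² = (45 + 5*6)² = (45 + 30)² = 75² = 5625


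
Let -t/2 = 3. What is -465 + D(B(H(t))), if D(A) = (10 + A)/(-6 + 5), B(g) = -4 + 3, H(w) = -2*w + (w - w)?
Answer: -474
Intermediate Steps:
t = -6 (t = -2*3 = -6)
H(w) = -2*w (H(w) = -2*w + 0 = -2*w)
B(g) = -1
D(A) = -10 - A (D(A) = (10 + A)/(-1) = (10 + A)*(-1) = -10 - A)
-465 + D(B(H(t))) = -465 + (-10 - 1*(-1)) = -465 + (-10 + 1) = -465 - 9 = -474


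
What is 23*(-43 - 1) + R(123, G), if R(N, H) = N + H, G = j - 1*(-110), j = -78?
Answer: -857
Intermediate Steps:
G = 32 (G = -78 - 1*(-110) = -78 + 110 = 32)
R(N, H) = H + N
23*(-43 - 1) + R(123, G) = 23*(-43 - 1) + (32 + 123) = 23*(-44) + 155 = -1012 + 155 = -857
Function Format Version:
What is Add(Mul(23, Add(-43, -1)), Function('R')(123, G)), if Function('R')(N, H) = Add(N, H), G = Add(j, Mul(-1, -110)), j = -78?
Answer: -857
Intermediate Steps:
G = 32 (G = Add(-78, Mul(-1, -110)) = Add(-78, 110) = 32)
Function('R')(N, H) = Add(H, N)
Add(Mul(23, Add(-43, -1)), Function('R')(123, G)) = Add(Mul(23, Add(-43, -1)), Add(32, 123)) = Add(Mul(23, -44), 155) = Add(-1012, 155) = -857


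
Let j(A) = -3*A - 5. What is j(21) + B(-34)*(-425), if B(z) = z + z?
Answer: 28832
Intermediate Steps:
j(A) = -5 - 3*A
B(z) = 2*z
j(21) + B(-34)*(-425) = (-5 - 3*21) + (2*(-34))*(-425) = (-5 - 63) - 68*(-425) = -68 + 28900 = 28832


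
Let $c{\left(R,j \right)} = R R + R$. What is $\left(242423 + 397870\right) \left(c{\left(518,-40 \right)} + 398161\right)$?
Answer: $427077351879$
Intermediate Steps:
$c{\left(R,j \right)} = R + R^{2}$ ($c{\left(R,j \right)} = R^{2} + R = R + R^{2}$)
$\left(242423 + 397870\right) \left(c{\left(518,-40 \right)} + 398161\right) = \left(242423 + 397870\right) \left(518 \left(1 + 518\right) + 398161\right) = 640293 \left(518 \cdot 519 + 398161\right) = 640293 \left(268842 + 398161\right) = 640293 \cdot 667003 = 427077351879$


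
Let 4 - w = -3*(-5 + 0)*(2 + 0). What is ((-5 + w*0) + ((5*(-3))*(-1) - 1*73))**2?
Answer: 3969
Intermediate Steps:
w = -26 (w = 4 - (-3)*(-5 + 0)*(2 + 0) = 4 - (-3)*(-5*2) = 4 - (-3)*(-10) = 4 - 1*30 = 4 - 30 = -26)
((-5 + w*0) + ((5*(-3))*(-1) - 1*73))**2 = ((-5 - 26*0) + ((5*(-3))*(-1) - 1*73))**2 = ((-5 + 0) + (-15*(-1) - 73))**2 = (-5 + (15 - 73))**2 = (-5 - 58)**2 = (-63)**2 = 3969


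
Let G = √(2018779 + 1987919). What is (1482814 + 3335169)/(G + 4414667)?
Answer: 21269790556661/19489280714191 - 4817983*√4006698/19489280714191 ≈ 1.0909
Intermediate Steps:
G = √4006698 ≈ 2001.7
(1482814 + 3335169)/(G + 4414667) = (1482814 + 3335169)/(√4006698 + 4414667) = 4817983/(4414667 + √4006698)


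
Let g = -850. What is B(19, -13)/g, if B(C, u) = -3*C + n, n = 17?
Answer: 4/85 ≈ 0.047059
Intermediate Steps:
B(C, u) = 17 - 3*C (B(C, u) = -3*C + 17 = 17 - 3*C)
B(19, -13)/g = (17 - 3*19)/(-850) = (17 - 57)*(-1/850) = -40*(-1/850) = 4/85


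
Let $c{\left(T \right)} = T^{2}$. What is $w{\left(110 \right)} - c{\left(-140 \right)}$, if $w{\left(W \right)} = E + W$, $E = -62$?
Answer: $-19552$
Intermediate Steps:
$w{\left(W \right)} = -62 + W$
$w{\left(110 \right)} - c{\left(-140 \right)} = \left(-62 + 110\right) - \left(-140\right)^{2} = 48 - 19600 = -19552$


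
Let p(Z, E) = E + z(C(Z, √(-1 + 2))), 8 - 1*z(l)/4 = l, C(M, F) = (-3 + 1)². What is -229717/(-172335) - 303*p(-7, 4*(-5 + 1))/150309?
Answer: 229717/172335 ≈ 1.3330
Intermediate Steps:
C(M, F) = 4 (C(M, F) = (-2)² = 4)
z(l) = 32 - 4*l
p(Z, E) = 16 + E (p(Z, E) = E + (32 - 4*4) = E + (32 - 16) = E + 16 = 16 + E)
-229717/(-172335) - 303*p(-7, 4*(-5 + 1))/150309 = -229717/(-172335) - 303*(16 + 4*(-5 + 1))/150309 = -229717*(-1/172335) - 303*(16 + 4*(-4))*(1/150309) = 229717/172335 - 303*(16 - 16)*(1/150309) = 229717/172335 - 303*0*(1/150309) = 229717/172335 + 0*(1/150309) = 229717/172335 + 0 = 229717/172335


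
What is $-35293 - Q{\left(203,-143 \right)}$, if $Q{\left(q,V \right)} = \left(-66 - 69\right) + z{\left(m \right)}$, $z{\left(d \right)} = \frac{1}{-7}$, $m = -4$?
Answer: $- \frac{246105}{7} \approx -35158.0$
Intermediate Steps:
$z{\left(d \right)} = - \frac{1}{7}$
$Q{\left(q,V \right)} = - \frac{946}{7}$ ($Q{\left(q,V \right)} = \left(-66 - 69\right) - \frac{1}{7} = -135 - \frac{1}{7} = - \frac{946}{7}$)
$-35293 - Q{\left(203,-143 \right)} = -35293 - - \frac{946}{7} = -35293 + \frac{946}{7} = - \frac{246105}{7}$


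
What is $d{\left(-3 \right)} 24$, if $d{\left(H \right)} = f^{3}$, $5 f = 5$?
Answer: $24$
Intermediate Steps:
$f = 1$ ($f = \frac{1}{5} \cdot 5 = 1$)
$d{\left(H \right)} = 1$ ($d{\left(H \right)} = 1^{3} = 1$)
$d{\left(-3 \right)} 24 = 1 \cdot 24 = 24$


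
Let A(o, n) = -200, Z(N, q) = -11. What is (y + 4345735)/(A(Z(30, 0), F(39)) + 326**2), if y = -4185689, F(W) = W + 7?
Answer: 80023/53038 ≈ 1.5088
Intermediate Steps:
F(W) = 7 + W
(y + 4345735)/(A(Z(30, 0), F(39)) + 326**2) = (-4185689 + 4345735)/(-200 + 326**2) = 160046/(-200 + 106276) = 160046/106076 = 160046*(1/106076) = 80023/53038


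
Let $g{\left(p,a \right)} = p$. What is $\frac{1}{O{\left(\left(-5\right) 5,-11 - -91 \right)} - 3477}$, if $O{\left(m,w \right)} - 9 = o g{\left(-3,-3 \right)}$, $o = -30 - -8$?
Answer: $- \frac{1}{3402} \approx -0.00029394$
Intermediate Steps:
$o = -22$ ($o = -30 + 8 = -22$)
$O{\left(m,w \right)} = 75$ ($O{\left(m,w \right)} = 9 - -66 = 9 + 66 = 75$)
$\frac{1}{O{\left(\left(-5\right) 5,-11 - -91 \right)} - 3477} = \frac{1}{75 - 3477} = \frac{1}{-3402} = - \frac{1}{3402}$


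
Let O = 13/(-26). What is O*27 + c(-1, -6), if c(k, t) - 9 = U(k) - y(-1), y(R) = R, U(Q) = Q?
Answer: -9/2 ≈ -4.5000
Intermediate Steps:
O = -1/2 (O = 13*(-1/26) = -1/2 ≈ -0.50000)
c(k, t) = 10 + k (c(k, t) = 9 + (k - 1*(-1)) = 9 + (k + 1) = 9 + (1 + k) = 10 + k)
O*27 + c(-1, -6) = -1/2*27 + (10 - 1) = -27/2 + 9 = -9/2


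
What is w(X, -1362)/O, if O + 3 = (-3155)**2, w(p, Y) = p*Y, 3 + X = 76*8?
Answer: -412005/4977011 ≈ -0.082782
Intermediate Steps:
X = 605 (X = -3 + 76*8 = -3 + 608 = 605)
w(p, Y) = Y*p
O = 9954022 (O = -3 + (-3155)**2 = -3 + 9954025 = 9954022)
w(X, -1362)/O = -1362*605/9954022 = -824010*1/9954022 = -412005/4977011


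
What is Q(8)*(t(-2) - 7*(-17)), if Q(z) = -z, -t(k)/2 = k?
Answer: -984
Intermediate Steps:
t(k) = -2*k
Q(8)*(t(-2) - 7*(-17)) = (-1*8)*(-2*(-2) - 7*(-17)) = -8*(4 + 119) = -8*123 = -984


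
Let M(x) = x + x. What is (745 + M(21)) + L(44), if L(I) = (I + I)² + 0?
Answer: 8531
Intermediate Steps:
M(x) = 2*x
L(I) = 4*I² (L(I) = (2*I)² + 0 = 4*I² + 0 = 4*I²)
(745 + M(21)) + L(44) = (745 + 2*21) + 4*44² = (745 + 42) + 4*1936 = 787 + 7744 = 8531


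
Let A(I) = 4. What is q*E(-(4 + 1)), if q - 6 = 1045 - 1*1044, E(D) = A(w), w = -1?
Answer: 28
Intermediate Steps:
E(D) = 4
q = 7 (q = 6 + (1045 - 1*1044) = 6 + (1045 - 1044) = 6 + 1 = 7)
q*E(-(4 + 1)) = 7*4 = 28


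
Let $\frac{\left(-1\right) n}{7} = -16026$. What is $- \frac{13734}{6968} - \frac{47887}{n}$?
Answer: $- \frac{66942293}{27917292} \approx -2.3979$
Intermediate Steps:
$n = 112182$ ($n = \left(-7\right) \left(-16026\right) = 112182$)
$- \frac{13734}{6968} - \frac{47887}{n} = - \frac{13734}{6968} - \frac{47887}{112182} = \left(-13734\right) \frac{1}{6968} - \frac{6841}{16026} = - \frac{6867}{3484} - \frac{6841}{16026} = - \frac{66942293}{27917292}$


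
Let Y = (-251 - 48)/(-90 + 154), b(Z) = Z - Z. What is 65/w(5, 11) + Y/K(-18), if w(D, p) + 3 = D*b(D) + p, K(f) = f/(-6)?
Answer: 1261/192 ≈ 6.5677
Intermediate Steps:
b(Z) = 0
Y = -299/64 ≈ -4.6719
K(f) = -f/6 (K(f) = f*(-1/6) = -f/6)
w(D, p) = -3 + p (w(D, p) = -3 + (D*0 + p) = -3 + (0 + p) = -3 + p)
65/w(5, 11) + Y/K(-18) = 65/(-3 + 11) - 299/(64*((-1/6*(-18)))) = 65/8 - 299/64/3 = 65*(1/8) - 299/64*1/3 = 65/8 - 299/192 = 1261/192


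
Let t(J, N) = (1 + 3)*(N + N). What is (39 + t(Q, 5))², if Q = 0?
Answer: 6241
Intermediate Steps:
t(J, N) = 8*N (t(J, N) = 4*(2*N) = 8*N)
(39 + t(Q, 5))² = (39 + 8*5)² = (39 + 40)² = 79² = 6241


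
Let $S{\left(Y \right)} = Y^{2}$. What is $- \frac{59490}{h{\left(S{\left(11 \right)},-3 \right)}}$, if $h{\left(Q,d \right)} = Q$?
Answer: $- \frac{59490}{121} \approx -491.65$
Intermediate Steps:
$- \frac{59490}{h{\left(S{\left(11 \right)},-3 \right)}} = - \frac{59490}{11^{2}} = - \frac{59490}{121}$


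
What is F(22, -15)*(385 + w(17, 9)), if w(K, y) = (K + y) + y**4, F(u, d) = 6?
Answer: 41832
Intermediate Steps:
w(K, y) = K + y + y**4
F(22, -15)*(385 + w(17, 9)) = 6*(385 + (17 + 9 + 9**4)) = 6*(385 + (17 + 9 + 6561)) = 6*(385 + 6587) = 6*6972 = 41832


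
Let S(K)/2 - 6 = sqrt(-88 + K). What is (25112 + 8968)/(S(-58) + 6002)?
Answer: 3415952/602813 - 1136*I*sqrt(146)/602813 ≈ 5.6667 - 0.02277*I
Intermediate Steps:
S(K) = 12 + 2*sqrt(-88 + K)
(25112 + 8968)/(S(-58) + 6002) = (25112 + 8968)/((12 + 2*sqrt(-88 - 58)) + 6002) = 34080/((12 + 2*sqrt(-146)) + 6002) = 34080/((12 + 2*(I*sqrt(146))) + 6002) = 34080/((12 + 2*I*sqrt(146)) + 6002) = 34080/(6014 + 2*I*sqrt(146))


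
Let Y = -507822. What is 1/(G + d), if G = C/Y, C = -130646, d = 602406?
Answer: 253911/152957575189 ≈ 1.6600e-6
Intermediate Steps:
G = 65323/253911 (G = -130646/(-507822) = -130646*(-1/507822) = 65323/253911 ≈ 0.25727)
1/(G + d) = 1/(65323/253911 + 602406) = 1/(152957575189/253911) = 253911/152957575189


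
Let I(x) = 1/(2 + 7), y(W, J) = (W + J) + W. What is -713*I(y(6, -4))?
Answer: -713/9 ≈ -79.222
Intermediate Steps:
y(W, J) = J + 2*W (y(W, J) = (J + W) + W = J + 2*W)
I(x) = ⅑ (I(x) = 1/9 = ⅑)
-713*I(y(6, -4)) = -713*⅑ = -713/9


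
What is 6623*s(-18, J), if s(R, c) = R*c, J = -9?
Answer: 1072926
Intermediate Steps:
6623*s(-18, J) = 6623*(-18*(-9)) = 6623*162 = 1072926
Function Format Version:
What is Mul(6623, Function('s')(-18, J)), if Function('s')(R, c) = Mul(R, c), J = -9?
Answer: 1072926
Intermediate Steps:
Mul(6623, Function('s')(-18, J)) = Mul(6623, Mul(-18, -9)) = Mul(6623, 162) = 1072926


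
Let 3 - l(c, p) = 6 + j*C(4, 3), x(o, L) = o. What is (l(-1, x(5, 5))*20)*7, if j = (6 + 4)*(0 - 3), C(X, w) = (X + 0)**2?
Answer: 66780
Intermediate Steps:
C(X, w) = X**2
j = -30 (j = 10*(-3) = -30)
l(c, p) = 477 (l(c, p) = 3 - (6 - 30*4**2) = 3 - (6 - 30*16) = 3 - (6 - 480) = 3 - 1*(-474) = 3 + 474 = 477)
(l(-1, x(5, 5))*20)*7 = (477*20)*7 = 9540*7 = 66780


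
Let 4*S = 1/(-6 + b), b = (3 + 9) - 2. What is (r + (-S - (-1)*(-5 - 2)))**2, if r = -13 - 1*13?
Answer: 279841/256 ≈ 1093.1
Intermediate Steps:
b = 10 (b = 12 - 2 = 10)
S = 1/16 (S = 1/(4*(-6 + 10)) = (1/4)/4 = (1/4)*(1/4) = 1/16 ≈ 0.062500)
r = -26 (r = -13 - 13 = -26)
(r + (-S - (-1)*(-5 - 2)))**2 = (-26 + (-1*1/16 - (-1)*(-5 - 2)))**2 = (-26 + (-1/16 - (-1)*(-7)))**2 = (-26 + (-1/16 - 1*7))**2 = (-26 + (-1/16 - 7))**2 = (-26 - 113/16)**2 = (-529/16)**2 = 279841/256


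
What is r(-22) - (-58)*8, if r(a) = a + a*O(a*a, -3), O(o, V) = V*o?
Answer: 32386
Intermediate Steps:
r(a) = a - 3*a³ (r(a) = a + a*(-3*a*a) = a + a*(-3*a²) = a - 3*a³)
r(-22) - (-58)*8 = (-22 - 3*(-22)³) - (-58)*8 = (-22 - 3*(-10648)) - 1*(-464) = (-22 + 31944) + 464 = 31922 + 464 = 32386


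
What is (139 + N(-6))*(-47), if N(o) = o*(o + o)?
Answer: -9917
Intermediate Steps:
N(o) = 2*o² (N(o) = o*(2*o) = 2*o²)
(139 + N(-6))*(-47) = (139 + 2*(-6)²)*(-47) = (139 + 2*36)*(-47) = (139 + 72)*(-47) = 211*(-47) = -9917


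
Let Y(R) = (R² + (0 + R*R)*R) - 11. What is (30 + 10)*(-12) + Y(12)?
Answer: 1381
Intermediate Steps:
Y(R) = -11 + R² + R³ (Y(R) = (R² + (0 + R²)*R) - 11 = (R² + R²*R) - 11 = (R² + R³) - 11 = -11 + R² + R³)
(30 + 10)*(-12) + Y(12) = (30 + 10)*(-12) + (-11 + 12² + 12³) = 40*(-12) + (-11 + 144 + 1728) = -480 + 1861 = 1381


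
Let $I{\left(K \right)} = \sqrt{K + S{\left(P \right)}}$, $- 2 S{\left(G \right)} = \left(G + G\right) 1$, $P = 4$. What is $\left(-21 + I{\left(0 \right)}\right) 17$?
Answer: $-357 + 34 i \approx -357.0 + 34.0 i$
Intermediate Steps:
$S{\left(G \right)} = - G$ ($S{\left(G \right)} = - \frac{\left(G + G\right) 1}{2} = - \frac{2 G 1}{2} = - \frac{2 G}{2} = - G$)
$I{\left(K \right)} = \sqrt{-4 + K}$ ($I{\left(K \right)} = \sqrt{K - 4} = \sqrt{-4 + K}$)
$\left(-21 + I{\left(0 \right)}\right) 17 = \left(-21 + \sqrt{-4 + 0}\right) 17 = \left(-21 + \sqrt{-4}\right) 17 = \left(-21 + 2 i\right) 17 = -357 + 34 i$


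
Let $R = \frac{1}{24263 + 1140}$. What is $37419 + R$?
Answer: $\frac{950554858}{25403} \approx 37419.0$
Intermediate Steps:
$R = \frac{1}{25403} \approx 3.9365 \cdot 10^{-5}$
$37419 + R = 37419 + \frac{1}{25403} = \frac{950554858}{25403}$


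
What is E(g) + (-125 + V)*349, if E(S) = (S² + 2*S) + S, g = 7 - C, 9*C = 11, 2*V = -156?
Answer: -5734499/81 ≈ -70796.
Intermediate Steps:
V = -78 (V = (½)*(-156) = -78)
C = 11/9 (C = (⅑)*11 = 11/9 ≈ 1.2222)
g = 52/9 (g = 7 - 1*11/9 = 7 - 11/9 = 52/9 ≈ 5.7778)
E(S) = S² + 3*S
E(g) + (-125 + V)*349 = 52*(3 + 52/9)/9 + (-125 - 78)*349 = (52/9)*(79/9) - 203*349 = 4108/81 - 70847 = -5734499/81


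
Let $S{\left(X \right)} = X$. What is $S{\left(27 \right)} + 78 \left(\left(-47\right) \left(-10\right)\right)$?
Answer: $36687$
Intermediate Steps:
$S{\left(27 \right)} + 78 \left(\left(-47\right) \left(-10\right)\right) = 27 + 78 \left(\left(-47\right) \left(-10\right)\right) = 27 + 78 \cdot 470 = 27 + 36660 = 36687$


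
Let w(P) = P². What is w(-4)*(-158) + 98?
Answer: -2430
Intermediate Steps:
w(-4)*(-158) + 98 = (-4)²*(-158) + 98 = 16*(-158) + 98 = -2528 + 98 = -2430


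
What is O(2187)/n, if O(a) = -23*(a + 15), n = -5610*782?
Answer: 367/31790 ≈ 0.011545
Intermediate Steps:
n = -4387020
O(a) = -345 - 23*a (O(a) = -23*(15 + a) = -345 - 23*a)
O(2187)/n = (-345 - 23*2187)/(-4387020) = (-345 - 50301)*(-1/4387020) = -50646*(-1/4387020) = 367/31790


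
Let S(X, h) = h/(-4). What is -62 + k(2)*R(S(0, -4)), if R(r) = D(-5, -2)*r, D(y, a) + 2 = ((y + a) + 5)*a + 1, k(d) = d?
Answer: -56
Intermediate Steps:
S(X, h) = -h/4 (S(X, h) = h*(-1/4) = -h/4)
D(y, a) = -1 + a*(5 + a + y) (D(y, a) = -2 + (((y + a) + 5)*a + 1) = -2 + (((a + y) + 5)*a + 1) = -2 + ((5 + a + y)*a + 1) = -2 + (a*(5 + a + y) + 1) = -2 + (1 + a*(5 + a + y)) = -1 + a*(5 + a + y))
R(r) = 3*r (R(r) = (-1 + (-2)**2 + 5*(-2) - 2*(-5))*r = (-1 + 4 - 10 + 10)*r = 3*r)
-62 + k(2)*R(S(0, -4)) = -62 + 2*(3*(-1/4*(-4))) = -62 + 2*(3*1) = -62 + 2*3 = -62 + 6 = -56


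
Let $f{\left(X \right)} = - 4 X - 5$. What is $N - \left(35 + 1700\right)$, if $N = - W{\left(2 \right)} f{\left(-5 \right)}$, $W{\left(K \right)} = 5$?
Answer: $-1810$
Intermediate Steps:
$f{\left(X \right)} = -5 - 4 X$
$N = -75$ ($N = \left(-1\right) 5 \left(-5 - -20\right) = - 5 \left(-5 + 20\right) = \left(-5\right) 15 = -75$)
$N - \left(35 + 1700\right) = -75 - \left(35 + 1700\right) = -75 - 1735 = -1810$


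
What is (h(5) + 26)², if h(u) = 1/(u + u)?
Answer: 68121/100 ≈ 681.21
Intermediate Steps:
h(u) = 1/(2*u)
(h(5) + 26)² = ((½)/5 + 26)² = ((½)*(⅕) + 26)² = (⅒ + 26)² = (261/10)² = 68121/100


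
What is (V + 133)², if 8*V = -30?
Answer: 267289/16 ≈ 16706.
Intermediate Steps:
V = -15/4 (V = (⅛)*(-30) = -15/4 ≈ -3.7500)
(V + 133)² = (-15/4 + 133)² = (517/4)² = 267289/16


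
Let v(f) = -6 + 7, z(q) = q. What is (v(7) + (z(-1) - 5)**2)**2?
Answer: 1369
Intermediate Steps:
v(f) = 1
(v(7) + (z(-1) - 5)**2)**2 = (1 + (-1 - 5)**2)**2 = (1 + (-6)**2)**2 = (1 + 36)**2 = 37**2 = 1369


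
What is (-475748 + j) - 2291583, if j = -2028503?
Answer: -4795834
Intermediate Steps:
(-475748 + j) - 2291583 = (-475748 - 2028503) - 2291583 = -2504251 - 2291583 = -4795834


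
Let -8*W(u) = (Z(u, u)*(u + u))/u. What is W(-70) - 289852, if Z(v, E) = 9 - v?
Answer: -1159487/4 ≈ -2.8987e+5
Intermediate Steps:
W(u) = -9/4 + u/4 (W(u) = -(9 - u)*(u + u)/(8*u) = -(9 - u)*(2*u)/(8*u) = -2*u*(9 - u)/(8*u) = -(18 - 2*u)/8 = -9/4 + u/4)
W(-70) - 289852 = (-9/4 + (1/4)*(-70)) - 289852 = (-9/4 - 35/2) - 289852 = -79/4 - 289852 = -1159487/4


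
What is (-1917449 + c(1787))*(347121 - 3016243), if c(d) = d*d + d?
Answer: -3410355863254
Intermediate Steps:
c(d) = d + d**2 (c(d) = d**2 + d = d + d**2)
(-1917449 + c(1787))*(347121 - 3016243) = (-1917449 + 1787*(1 + 1787))*(347121 - 3016243) = (-1917449 + 1787*1788)*(-2669122) = (-1917449 + 3195156)*(-2669122) = 1277707*(-2669122) = -3410355863254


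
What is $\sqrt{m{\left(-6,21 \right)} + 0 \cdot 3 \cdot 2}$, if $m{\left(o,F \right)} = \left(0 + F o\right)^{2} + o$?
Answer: $23 \sqrt{30} \approx 125.98$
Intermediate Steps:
$m{\left(o,F \right)} = o + F^{2} o^{2}$ ($m{\left(o,F \right)} = \left(F o\right)^{2} + o = F^{2} o^{2} + o = o + F^{2} o^{2}$)
$\sqrt{m{\left(-6,21 \right)} + 0 \cdot 3 \cdot 2} = \sqrt{- 6 \left(1 - 6 \cdot 21^{2}\right) + 0 \cdot 3 \cdot 2} = \sqrt{- 6 \left(1 - 2646\right) + 0 \cdot 2} = \sqrt{- 6 \left(1 - 2646\right) + 0} = \sqrt{\left(-6\right) \left(-2645\right) + 0} = \sqrt{15870 + 0} = \sqrt{15870} = 23 \sqrt{30}$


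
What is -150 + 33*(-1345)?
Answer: -44535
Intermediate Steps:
-150 + 33*(-1345) = -150 - 44385 = -44535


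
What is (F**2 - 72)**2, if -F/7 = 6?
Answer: 2862864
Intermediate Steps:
F = -42 (F = -7*6 = -42)
(F**2 - 72)**2 = ((-42)**2 - 72)**2 = (1764 - 72)**2 = 1692**2 = 2862864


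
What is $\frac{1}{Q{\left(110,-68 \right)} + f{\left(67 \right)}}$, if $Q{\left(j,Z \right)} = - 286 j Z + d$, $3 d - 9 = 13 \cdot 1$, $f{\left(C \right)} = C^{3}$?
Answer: $\frac{3}{7320151} \approx 4.0983 \cdot 10^{-7}$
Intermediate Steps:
$d = \frac{22}{3}$ ($d = 3 + \frac{13 \cdot 1}{3} = 3 + \frac{1}{3} \cdot 13 = 3 + \frac{13}{3} = \frac{22}{3} \approx 7.3333$)
$Q{\left(j,Z \right)} = \frac{22}{3} - 286 Z j$ ($Q{\left(j,Z \right)} = - 286 j Z + \frac{22}{3} = - 286 Z j + \frac{22}{3} = \frac{22}{3} - 286 Z j$)
$\frac{1}{Q{\left(110,-68 \right)} + f{\left(67 \right)}} = \frac{1}{\left(\frac{22}{3} - \left(-19448\right) 110\right) + 67^{3}} = \frac{1}{\left(\frac{22}{3} + 2139280\right) + 300763} = \frac{1}{\frac{6417862}{3} + 300763} = \frac{1}{\frac{7320151}{3}} = \frac{3}{7320151}$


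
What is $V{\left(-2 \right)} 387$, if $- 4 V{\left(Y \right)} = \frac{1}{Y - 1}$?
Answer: $\frac{129}{4} \approx 32.25$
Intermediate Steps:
$V{\left(Y \right)} = - \frac{1}{4 \left(-1 + Y\right)}$ ($V{\left(Y \right)} = - \frac{1}{4 \left(Y - 1\right)} = - \frac{1}{4 \left(-1 + Y\right)}$)
$V{\left(-2 \right)} 387 = - \frac{1}{-4 + 4 \left(-2\right)} 387 = - \frac{1}{-4 - 8} \cdot 387 = - \frac{1}{-12} \cdot 387 = \left(-1\right) \left(- \frac{1}{12}\right) 387 = \frac{1}{12} \cdot 387 = \frac{129}{4}$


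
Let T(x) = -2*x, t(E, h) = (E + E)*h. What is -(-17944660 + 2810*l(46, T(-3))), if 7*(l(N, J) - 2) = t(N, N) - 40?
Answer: 113793760/7 ≈ 1.6256e+7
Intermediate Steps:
t(E, h) = 2*E*h (t(E, h) = (2*E)*h = 2*E*h)
l(N, J) = -26/7 + 2*N²/7 (l(N, J) = 2 + (2*N*N - 40)/7 = 2 + (2*N² - 40)/7 = 2 + (-40 + 2*N²)/7 = 2 + (-40/7 + 2*N²/7) = -26/7 + 2*N²/7)
-(-17944660 + 2810*l(46, T(-3))) = -(-125685680/7 + 11891920/7) = -2810/(1/((-26/7 + 4232/7) - 6386)) = -2810/(1/(4206/7 - 6386)) = -2810/(1/(-40496/7)) = -2810/(-7/40496) = -2810*(-40496/7) = 113793760/7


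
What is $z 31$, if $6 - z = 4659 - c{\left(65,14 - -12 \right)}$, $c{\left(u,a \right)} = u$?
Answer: $-142228$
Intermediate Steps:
$z = -4588$ ($z = 6 - \left(4659 - 65\right) = 6 - 4594 = -4588$)
$z 31 = \left(-4588\right) 31 = -142228$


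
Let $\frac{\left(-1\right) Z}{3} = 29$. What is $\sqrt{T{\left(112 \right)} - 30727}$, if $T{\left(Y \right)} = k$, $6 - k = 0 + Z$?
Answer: $17 i \sqrt{106} \approx 175.03 i$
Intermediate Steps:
$Z = -87$ ($Z = \left(-3\right) 29 = -87$)
$k = 93$ ($k = 6 - \left(0 - 87\right) = 6 - -87 = 6 + 87 = 93$)
$T{\left(Y \right)} = 93$
$\sqrt{T{\left(112 \right)} - 30727} = \sqrt{93 - 30727} = \sqrt{-30634} = 17 i \sqrt{106}$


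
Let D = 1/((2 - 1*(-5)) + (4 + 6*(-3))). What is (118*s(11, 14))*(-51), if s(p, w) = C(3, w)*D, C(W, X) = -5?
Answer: -30090/7 ≈ -4298.6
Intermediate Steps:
D = -⅐ (D = 1/((2 + 5) + (4 - 18)) = 1/(7 - 14) = 1/(-7) = -⅐ ≈ -0.14286)
s(p, w) = 5/7 (s(p, w) = -5*(-⅐) = 5/7)
(118*s(11, 14))*(-51) = (118*(5/7))*(-51) = (590/7)*(-51) = -30090/7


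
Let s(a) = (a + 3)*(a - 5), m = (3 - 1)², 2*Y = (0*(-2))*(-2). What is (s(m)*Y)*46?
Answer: 0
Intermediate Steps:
Y = 0 (Y = ((0*(-2))*(-2))/2 = (0*(-2))/2 = (½)*0 = 0)
m = 4 (m = 2² = 4)
s(a) = (-5 + a)*(3 + a) (s(a) = (3 + a)*(-5 + a) = (-5 + a)*(3 + a))
(s(m)*Y)*46 = ((-15 + 4² - 2*4)*0)*46 = ((-15 + 16 - 8)*0)*46 = -7*0*46 = 0*46 = 0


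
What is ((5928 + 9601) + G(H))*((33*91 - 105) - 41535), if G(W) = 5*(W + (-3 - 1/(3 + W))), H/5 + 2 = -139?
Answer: -12043700973/26 ≈ -4.6322e+8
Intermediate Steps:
H = -705 (H = -10 + 5*(-139) = -10 - 695 = -705)
G(W) = -15 - 5/(3 + W) + 5*W (G(W) = 5*(-3 + W - 1/(3 + W)) = -15 - 5/(3 + W) + 5*W)
((5928 + 9601) + G(H))*((33*91 - 105) - 41535) = ((5928 + 9601) + 5*(-10 + (-705)²)/(3 - 705))*((33*91 - 105) - 41535) = (15529 + 5*(-10 + 497025)/(-702))*((3003 - 105) - 41535) = (15529 + 5*(-1/702)*497015)*(2898 - 41535) = (15529 - 2485075/702)*(-38637) = (8416283/702)*(-38637) = -12043700973/26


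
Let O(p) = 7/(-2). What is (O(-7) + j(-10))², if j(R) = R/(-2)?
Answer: 9/4 ≈ 2.2500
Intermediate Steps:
O(p) = -7/2 (O(p) = 7*(-½) = -7/2)
j(R) = -R/2 (j(R) = R*(-½) = -R/2)
(O(-7) + j(-10))² = (-7/2 - ½*(-10))² = (-7/2 + 5)² = (3/2)² = 9/4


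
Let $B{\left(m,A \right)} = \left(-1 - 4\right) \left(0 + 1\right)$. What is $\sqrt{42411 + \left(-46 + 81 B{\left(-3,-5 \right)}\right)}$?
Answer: $2 \sqrt{10490} \approx 204.84$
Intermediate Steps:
$B{\left(m,A \right)} = -5$ ($B{\left(m,A \right)} = \left(-5\right) 1 = -5$)
$\sqrt{42411 + \left(-46 + 81 B{\left(-3,-5 \right)}\right)} = \sqrt{42411 + \left(-46 + 81 \left(-5\right)\right)} = \sqrt{42411 - 451} = \sqrt{41960} = 2 \sqrt{10490}$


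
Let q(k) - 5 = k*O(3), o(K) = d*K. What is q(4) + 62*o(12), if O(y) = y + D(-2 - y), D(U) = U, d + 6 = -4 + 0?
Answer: -7443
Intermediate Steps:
d = -10 (d = -6 + (-4 + 0) = -6 - 4 = -10)
o(K) = -10*K
O(y) = -2 (O(y) = y + (-2 - y) = -2)
q(k) = 5 - 2*k (q(k) = 5 + k*(-2) = 5 - 2*k)
q(4) + 62*o(12) = (5 - 2*4) + 62*(-10*12) = (5 - 8) + 62*(-120) = -3 - 7440 = -7443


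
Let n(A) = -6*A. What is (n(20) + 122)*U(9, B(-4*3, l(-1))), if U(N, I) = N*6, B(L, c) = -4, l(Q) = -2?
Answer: 108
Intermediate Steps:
U(N, I) = 6*N
(n(20) + 122)*U(9, B(-4*3, l(-1))) = (-6*20 + 122)*(6*9) = (-120 + 122)*54 = 2*54 = 108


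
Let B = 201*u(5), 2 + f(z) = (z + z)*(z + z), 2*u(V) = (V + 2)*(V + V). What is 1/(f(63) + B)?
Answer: 1/22909 ≈ 4.3651e-5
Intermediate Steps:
u(V) = V*(2 + V) (u(V) = ((V + 2)*(V + V))/2 = ((2 + V)*(2*V))/2 = (2*V*(2 + V))/2 = V*(2 + V))
f(z) = -2 + 4*z**2 (f(z) = -2 + (z + z)*(z + z) = -2 + (2*z)*(2*z) = -2 + 4*z**2)
B = 7035 (B = 201*(5*(2 + 5)) = 201*(5*7) = 201*35 = 7035)
1/(f(63) + B) = 1/((-2 + 4*63**2) + 7035) = 1/((-2 + 4*3969) + 7035) = 1/((-2 + 15876) + 7035) = 1/(15874 + 7035) = 1/22909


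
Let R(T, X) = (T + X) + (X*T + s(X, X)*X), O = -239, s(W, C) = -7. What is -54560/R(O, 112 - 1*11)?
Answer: 6820/3123 ≈ 2.1838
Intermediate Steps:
R(T, X) = T - 6*X + T*X (R(T, X) = (T + X) + (X*T - 7*X) = (T + X) + (T*X - 7*X) = (T + X) + (-7*X + T*X) = T - 6*X + T*X)
-54560/R(O, 112 - 1*11) = -54560/(-239 - 6*(112 - 1*11) - 239*(112 - 1*11)) = -54560/(-239 - 6*(112 - 11) - 239*(112 - 11)) = -54560/(-239 - 6*101 - 239*101) = -54560/(-239 - 606 - 24139) = -54560/(-24984) = -54560*(-1/24984) = 6820/3123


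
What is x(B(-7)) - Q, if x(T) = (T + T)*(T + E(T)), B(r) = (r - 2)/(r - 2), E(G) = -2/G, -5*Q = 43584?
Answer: 43574/5 ≈ 8714.8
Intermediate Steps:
Q = -43584/5 (Q = -⅕*43584 = -43584/5 ≈ -8716.8)
B(r) = 1 (B(r) = (-2 + r)/(-2 + r) = 1)
x(T) = 2*T*(T - 2/T) (x(T) = (T + T)*(T - 2/T) = (2*T)*(T - 2/T) = 2*T*(T - 2/T))
x(B(-7)) - Q = (-4 + 2*1²) - 1*(-43584/5) = (-4 + 2*1) + 43584/5 = (-4 + 2) + 43584/5 = -2 + 43584/5 = 43574/5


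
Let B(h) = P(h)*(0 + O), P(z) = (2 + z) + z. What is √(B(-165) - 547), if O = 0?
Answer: I*√547 ≈ 23.388*I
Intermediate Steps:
P(z) = 2 + 2*z
B(h) = 0 (B(h) = (2 + 2*h)*(0 + 0) = (2 + 2*h)*0 = 0)
√(B(-165) - 547) = √(0 - 547) = √(-547) = I*√547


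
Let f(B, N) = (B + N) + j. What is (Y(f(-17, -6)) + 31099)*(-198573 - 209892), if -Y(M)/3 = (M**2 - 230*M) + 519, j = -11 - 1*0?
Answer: -1067727510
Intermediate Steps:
j = -11 (j = -11 + 0 = -11)
f(B, N) = -11 + B + N (f(B, N) = (B + N) - 11 = -11 + B + N)
Y(M) = -1557 - 3*M**2 + 690*M (Y(M) = -3*((M**2 - 230*M) + 519) = -3*(519 + M**2 - 230*M) = -1557 - 3*M**2 + 690*M)
(Y(f(-17, -6)) + 31099)*(-198573 - 209892) = ((-1557 - 3*(-11 - 17 - 6)**2 + 690*(-11 - 17 - 6)) + 31099)*(-198573 - 209892) = ((-1557 - 3*(-34)**2 + 690*(-34)) + 31099)*(-408465) = ((-1557 - 3*1156 - 23460) + 31099)*(-408465) = ((-1557 - 3468 - 23460) + 31099)*(-408465) = (-28485 + 31099)*(-408465) = 2614*(-408465) = -1067727510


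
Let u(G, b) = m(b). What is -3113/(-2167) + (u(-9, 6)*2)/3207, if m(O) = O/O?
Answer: 907975/631779 ≈ 1.4372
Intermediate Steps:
m(O) = 1
u(G, b) = 1
-3113/(-2167) + (u(-9, 6)*2)/3207 = -3113/(-2167) + (1*2)/3207 = -3113*(-1/2167) + 2*(1/3207) = 283/197 + 2/3207 = 907975/631779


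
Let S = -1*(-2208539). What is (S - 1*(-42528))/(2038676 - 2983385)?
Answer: -2251067/944709 ≈ -2.3828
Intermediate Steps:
S = 2208539
(S - 1*(-42528))/(2038676 - 2983385) = (2208539 - 1*(-42528))/(2038676 - 2983385) = (2208539 + 42528)/(-944709) = 2251067*(-1/944709) = -2251067/944709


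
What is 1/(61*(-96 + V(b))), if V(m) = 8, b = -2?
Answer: -1/5368 ≈ -0.00018629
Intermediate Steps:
1/(61*(-96 + V(b))) = 1/(61*(-96 + 8)) = 1/(61*(-88)) = 1/(-5368) = -1/5368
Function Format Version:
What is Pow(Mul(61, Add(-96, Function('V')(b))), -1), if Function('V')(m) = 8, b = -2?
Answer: Rational(-1, 5368) ≈ -0.00018629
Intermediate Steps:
Pow(Mul(61, Add(-96, Function('V')(b))), -1) = Pow(Mul(61, Add(-96, 8)), -1) = Pow(Mul(61, -88), -1) = Pow(-5368, -1) = Rational(-1, 5368)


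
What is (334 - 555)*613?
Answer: -135473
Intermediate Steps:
(334 - 555)*613 = -221*613 = -135473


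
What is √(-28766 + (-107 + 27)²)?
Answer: I*√22366 ≈ 149.55*I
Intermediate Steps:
√(-28766 + (-107 + 27)²) = √(-28766 + (-80)²) = √(-28766 + 6400) = √(-22366) = I*√22366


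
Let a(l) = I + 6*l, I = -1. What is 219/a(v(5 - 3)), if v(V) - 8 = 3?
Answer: 219/65 ≈ 3.3692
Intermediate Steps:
v(V) = 11 (v(V) = 8 + 3 = 11)
a(l) = -1 + 6*l
219/a(v(5 - 3)) = 219/(-1 + 6*11) = 219/(-1 + 66) = 219/65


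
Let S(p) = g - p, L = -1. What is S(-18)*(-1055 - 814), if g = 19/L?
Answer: 1869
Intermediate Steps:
g = -19 (g = 19/(-1) = 19*(-1) = -19)
S(p) = -19 - p
S(-18)*(-1055 - 814) = (-19 - 1*(-18))*(-1055 - 814) = (-19 + 18)*(-1869) = -1*(-1869) = 1869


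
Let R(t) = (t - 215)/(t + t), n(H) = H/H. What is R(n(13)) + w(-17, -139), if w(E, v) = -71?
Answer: -178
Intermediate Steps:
n(H) = 1
R(t) = (-215 + t)/(2*t) (R(t) = (-215 + t)/((2*t)) = (-215 + t)*(1/(2*t)) = (-215 + t)/(2*t))
R(n(13)) + w(-17, -139) = (½)*(-215 + 1)/1 - 71 = (½)*1*(-214) - 71 = -107 - 71 = -178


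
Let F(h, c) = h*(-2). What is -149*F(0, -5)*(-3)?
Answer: 0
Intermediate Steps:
F(h, c) = -2*h
-149*F(0, -5)*(-3) = -149*(-2*0)*(-3) = -0*(-3) = -149*0 = 0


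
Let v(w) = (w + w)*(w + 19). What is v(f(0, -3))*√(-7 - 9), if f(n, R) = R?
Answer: -384*I ≈ -384.0*I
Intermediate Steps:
v(w) = 2*w*(19 + w) (v(w) = (2*w)*(19 + w) = 2*w*(19 + w))
v(f(0, -3))*√(-7 - 9) = (2*(-3)*(19 - 3))*√(-7 - 9) = (2*(-3)*16)*√(-16) = -384*I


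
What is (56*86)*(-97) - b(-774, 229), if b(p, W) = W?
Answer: -467381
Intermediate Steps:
(56*86)*(-97) - b(-774, 229) = (56*86)*(-97) - 1*229 = 4816*(-97) - 229 = -467152 - 229 = -467381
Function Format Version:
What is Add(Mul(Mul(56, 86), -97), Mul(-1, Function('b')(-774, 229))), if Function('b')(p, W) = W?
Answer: -467381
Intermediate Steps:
Add(Mul(Mul(56, 86), -97), Mul(-1, Function('b')(-774, 229))) = Add(Mul(Mul(56, 86), -97), Mul(-1, 229)) = Add(Mul(4816, -97), -229) = Add(-467152, -229) = -467381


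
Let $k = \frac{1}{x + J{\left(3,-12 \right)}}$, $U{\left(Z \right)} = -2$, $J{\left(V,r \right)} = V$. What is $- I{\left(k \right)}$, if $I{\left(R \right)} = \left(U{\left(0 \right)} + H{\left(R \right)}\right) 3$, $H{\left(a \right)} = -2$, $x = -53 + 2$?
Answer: $12$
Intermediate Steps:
$x = -51$
$k = - \frac{1}{48}$ ($k = \frac{1}{-51 + 3} = \frac{1}{-48} = - \frac{1}{48} \approx -0.020833$)
$I{\left(R \right)} = -12$ ($I{\left(R \right)} = \left(-2 - 2\right) 3 = \left(-4\right) 3 = -12$)
$- I{\left(k \right)} = \left(-1\right) \left(-12\right) = 12$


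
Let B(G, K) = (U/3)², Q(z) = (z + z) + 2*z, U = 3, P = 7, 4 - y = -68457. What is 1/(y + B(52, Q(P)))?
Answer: 1/68462 ≈ 1.4607e-5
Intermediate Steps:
y = 68461 (y = 4 - 1*(-68457) = 4 + 68457 = 68461)
Q(z) = 4*z (Q(z) = 2*z + 2*z = 4*z)
B(G, K) = 1 (B(G, K) = (3/3)² = (3*(⅓))² = 1² = 1)
1/(y + B(52, Q(P))) = 1/(68461 + 1) = 1/68462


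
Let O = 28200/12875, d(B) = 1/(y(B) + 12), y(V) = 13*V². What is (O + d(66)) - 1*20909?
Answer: -121968655193/5833920 ≈ -20907.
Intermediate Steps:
d(B) = 1/(12 + 13*B²) (d(B) = 1/(13*B² + 12) = 1/(12 + 13*B²))
O = 1128/515 (O = 28200*(1/12875) = 1128/515 ≈ 2.1903)
(O + d(66)) - 1*20909 = (1128/515 + 1/(12 + 13*66²)) - 1*20909 = (1128/515 + 1/(12 + 13*4356)) - 20909 = (1128/515 + 1/(12 + 56628)) - 20909 = (1128/515 + 1/56640) - 20909 = 12778087/5833920 - 20909 = -121968655193/5833920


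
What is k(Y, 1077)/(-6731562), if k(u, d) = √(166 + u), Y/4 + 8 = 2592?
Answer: -√10502/6731562 ≈ -1.5224e-5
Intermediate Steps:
Y = 10336 (Y = -32 + 4*2592 = -32 + 10368 = 10336)
k(Y, 1077)/(-6731562) = √(166 + 10336)/(-6731562) = √10502*(-1/6731562) = -√10502/6731562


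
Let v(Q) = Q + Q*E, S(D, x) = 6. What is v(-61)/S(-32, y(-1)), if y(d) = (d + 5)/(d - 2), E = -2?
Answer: 61/6 ≈ 10.167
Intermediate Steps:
y(d) = (5 + d)/(-2 + d)
v(Q) = -Q (v(Q) = Q + Q*(-2) = Q - 2*Q = -Q)
v(-61)/S(-32, y(-1)) = -1*(-61)/6 = 61*(⅙) = 61/6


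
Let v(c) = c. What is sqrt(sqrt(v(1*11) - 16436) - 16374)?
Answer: sqrt(-16374 + 15*I*sqrt(73)) ≈ 0.5008 + 127.96*I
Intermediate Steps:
sqrt(sqrt(v(1*11) - 16436) - 16374) = sqrt(sqrt(1*11 - 16436) - 16374) = sqrt(sqrt(11 - 16436) - 16374) = sqrt(sqrt(-16425) - 16374) = sqrt(15*I*sqrt(73) - 16374) = sqrt(-16374 + 15*I*sqrt(73))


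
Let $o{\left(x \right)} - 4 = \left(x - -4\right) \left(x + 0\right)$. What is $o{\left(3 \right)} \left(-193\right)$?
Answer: $-4825$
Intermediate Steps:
$o{\left(x \right)} = 4 + x \left(4 + x\right)$ ($o{\left(x \right)} = 4 + \left(x - -4\right) \left(x + 0\right) = 4 + \left(x + 4\right) x = 4 + \left(4 + x\right) x = 4 + x \left(4 + x\right)$)
$o{\left(3 \right)} \left(-193\right) = \left(4 + 3^{2} + 4 \cdot 3\right) \left(-193\right) = \left(4 + 9 + 12\right) \left(-193\right) = 25 \left(-193\right) = -4825$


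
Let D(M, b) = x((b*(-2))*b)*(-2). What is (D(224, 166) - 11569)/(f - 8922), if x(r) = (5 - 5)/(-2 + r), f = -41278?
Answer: 11569/50200 ≈ 0.23046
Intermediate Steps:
x(r) = 0 (x(r) = 0/(-2 + r) = 0)
D(M, b) = 0 (D(M, b) = 0*(-2) = 0)
(D(224, 166) - 11569)/(f - 8922) = (0 - 11569)/(-41278 - 8922) = -11569/(-50200) = -11569*(-1/50200) = 11569/50200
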